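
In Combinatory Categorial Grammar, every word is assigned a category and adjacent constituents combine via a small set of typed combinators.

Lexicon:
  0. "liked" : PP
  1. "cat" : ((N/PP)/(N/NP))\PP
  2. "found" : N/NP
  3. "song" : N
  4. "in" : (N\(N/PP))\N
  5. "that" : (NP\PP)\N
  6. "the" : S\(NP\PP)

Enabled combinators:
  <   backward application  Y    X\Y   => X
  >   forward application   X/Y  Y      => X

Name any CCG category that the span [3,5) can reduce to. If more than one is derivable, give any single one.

[0,7] S   <
  [0,6] NP\PP   <
    [0,5] N   <
      [0,3] N/PP   >
        [0,2] (N/PP)/(N/NP)   <
          [0,1] "liked" : PP
          [1,2] "cat" : ((N/PP)/(N/NP))\PP
        [2,3] "found" : N/NP
      [3,5] N\(N/PP)   <
        [3,4] "song" : N
        [4,5] "in" : (N\(N/PP))\N
    [5,6] "that" : (NP\PP)\N
  [6,7] "the" : S\(NP\PP)

N\(N/PP)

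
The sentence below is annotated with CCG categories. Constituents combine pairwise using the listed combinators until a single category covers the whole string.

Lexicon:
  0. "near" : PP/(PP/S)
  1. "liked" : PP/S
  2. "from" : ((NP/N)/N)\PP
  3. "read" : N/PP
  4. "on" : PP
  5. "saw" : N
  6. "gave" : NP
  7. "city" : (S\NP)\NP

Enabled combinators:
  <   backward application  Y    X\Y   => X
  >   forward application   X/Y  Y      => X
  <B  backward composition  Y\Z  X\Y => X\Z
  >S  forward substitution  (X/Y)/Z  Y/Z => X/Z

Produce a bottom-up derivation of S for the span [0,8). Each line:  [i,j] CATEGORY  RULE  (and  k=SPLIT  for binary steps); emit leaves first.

[0,1] PP/(PP/S)  lex  "near"
[1,2] PP/S  lex  "liked"
[0,2] PP  >  k=1
[2,3] ((NP/N)/N)\PP  lex  "from"
[0,3] (NP/N)/N  <  k=2
[3,4] N/PP  lex  "read"
[4,5] PP  lex  "on"
[3,5] N  >  k=4
[0,5] NP/N  >  k=3
[5,6] N  lex  "saw"
[0,6] NP  >  k=5
[6,7] NP  lex  "gave"
[7,8] (S\NP)\NP  lex  "city"
[6,8] S\NP  <  k=7
[0,8] S  <  k=6

[0,8] S   <
  [0,6] NP   >
    [0,5] NP/N   >
      [0,3] (NP/N)/N   <
        [0,2] PP   >
          [0,1] "near" : PP/(PP/S)
          [1,2] "liked" : PP/S
        [2,3] "from" : ((NP/N)/N)\PP
      [3,5] N   >
        [3,4] "read" : N/PP
        [4,5] "on" : PP
    [5,6] "saw" : N
  [6,8] S\NP   <
    [6,7] "gave" : NP
    [7,8] "city" : (S\NP)\NP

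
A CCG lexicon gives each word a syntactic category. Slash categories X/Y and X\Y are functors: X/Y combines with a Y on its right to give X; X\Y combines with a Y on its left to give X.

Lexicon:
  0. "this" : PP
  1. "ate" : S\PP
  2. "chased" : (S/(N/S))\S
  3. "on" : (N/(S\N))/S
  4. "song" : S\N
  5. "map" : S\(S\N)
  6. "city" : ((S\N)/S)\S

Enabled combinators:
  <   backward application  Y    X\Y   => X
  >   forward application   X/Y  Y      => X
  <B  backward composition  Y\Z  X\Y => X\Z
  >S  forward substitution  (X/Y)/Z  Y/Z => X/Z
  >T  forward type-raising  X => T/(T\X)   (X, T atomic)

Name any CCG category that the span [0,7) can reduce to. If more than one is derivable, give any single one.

[0,7] S   >
  [0,3] S/(N/S)   <
    [0,2] S   <
      [0,1] "this" : PP
      [1,2] "ate" : S\PP
    [2,3] "chased" : (S/(N/S))\S
  [3,7] N/S   >S
    [3,4] "on" : (N/(S\N))/S
    [4,7] (S\N)/S   <
      [4,6] S   <
        [4,5] "song" : S\N
        [5,6] "map" : S\(S\N)
      [6,7] "city" : ((S\N)/S)\S

S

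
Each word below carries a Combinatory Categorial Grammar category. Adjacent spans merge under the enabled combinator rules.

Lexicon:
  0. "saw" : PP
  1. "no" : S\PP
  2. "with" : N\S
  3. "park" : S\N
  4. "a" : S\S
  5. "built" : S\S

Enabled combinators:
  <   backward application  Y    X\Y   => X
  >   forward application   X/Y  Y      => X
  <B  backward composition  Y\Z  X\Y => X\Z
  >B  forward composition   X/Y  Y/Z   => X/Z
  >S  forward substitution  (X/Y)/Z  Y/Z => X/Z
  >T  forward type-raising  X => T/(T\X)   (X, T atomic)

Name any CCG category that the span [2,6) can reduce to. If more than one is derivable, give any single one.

S\S

[0,6] S   >
  [0,1] S/(S\PP)   >T
    [0,1] "saw" : PP
  [1,6] S\PP   <B
    [1,2] "no" : S\PP
    [2,6] S\S   <B
      [2,5] S\S   <B
        [2,4] S\S   <B
          [2,3] "with" : N\S
          [3,4] "park" : S\N
        [4,5] "a" : S\S
      [5,6] "built" : S\S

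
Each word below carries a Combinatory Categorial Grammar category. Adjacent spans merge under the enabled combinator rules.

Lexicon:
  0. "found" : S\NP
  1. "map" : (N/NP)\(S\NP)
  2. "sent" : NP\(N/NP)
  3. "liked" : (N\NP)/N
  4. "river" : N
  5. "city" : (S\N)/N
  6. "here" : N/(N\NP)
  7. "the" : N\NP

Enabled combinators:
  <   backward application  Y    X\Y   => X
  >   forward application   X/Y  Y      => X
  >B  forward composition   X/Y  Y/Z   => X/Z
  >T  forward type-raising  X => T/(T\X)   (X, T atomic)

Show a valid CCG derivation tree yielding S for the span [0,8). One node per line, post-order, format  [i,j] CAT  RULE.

[0,8] S   <
  [0,5] N   <
    [0,3] NP   <
      [0,2] N/NP   <
        [0,1] "found" : S\NP
        [1,2] "map" : (N/NP)\(S\NP)
      [2,3] "sent" : NP\(N/NP)
    [3,5] N\NP   >
      [3,4] "liked" : (N\NP)/N
      [4,5] "river" : N
  [5,8] S\N   >
    [5,6] "city" : (S\N)/N
    [6,8] N   >
      [6,7] "here" : N/(N\NP)
      [7,8] "the" : N\NP

[0,1] S\NP  lex  "found"
[1,2] (N/NP)\(S\NP)  lex  "map"
[0,2] N/NP  <  k=1
[2,3] NP\(N/NP)  lex  "sent"
[0,3] NP  <  k=2
[3,4] (N\NP)/N  lex  "liked"
[4,5] N  lex  "river"
[3,5] N\NP  >  k=4
[0,5] N  <  k=3
[5,6] (S\N)/N  lex  "city"
[6,7] N/(N\NP)  lex  "here"
[7,8] N\NP  lex  "the"
[6,8] N  >  k=7
[5,8] S\N  >  k=6
[0,8] S  <  k=5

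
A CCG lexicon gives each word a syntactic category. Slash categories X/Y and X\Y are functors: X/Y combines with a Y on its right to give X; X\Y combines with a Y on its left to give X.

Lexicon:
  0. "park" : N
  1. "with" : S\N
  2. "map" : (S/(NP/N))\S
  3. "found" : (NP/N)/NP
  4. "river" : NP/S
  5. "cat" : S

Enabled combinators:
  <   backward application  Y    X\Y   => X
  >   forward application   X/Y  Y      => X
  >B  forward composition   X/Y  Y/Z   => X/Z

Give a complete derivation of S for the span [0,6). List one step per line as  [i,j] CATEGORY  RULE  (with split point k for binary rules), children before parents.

[0,6] S   >
  [0,4] S/NP   >B
    [0,3] S/(NP/N)   <
      [0,2] S   <
        [0,1] "park" : N
        [1,2] "with" : S\N
      [2,3] "map" : (S/(NP/N))\S
    [3,4] "found" : (NP/N)/NP
  [4,6] NP   >
    [4,5] "river" : NP/S
    [5,6] "cat" : S

[0,1] N  lex  "park"
[1,2] S\N  lex  "with"
[0,2] S  <  k=1
[2,3] (S/(NP/N))\S  lex  "map"
[0,3] S/(NP/N)  <  k=2
[3,4] (NP/N)/NP  lex  "found"
[0,4] S/NP  >B  k=3
[4,5] NP/S  lex  "river"
[5,6] S  lex  "cat"
[4,6] NP  >  k=5
[0,6] S  >  k=4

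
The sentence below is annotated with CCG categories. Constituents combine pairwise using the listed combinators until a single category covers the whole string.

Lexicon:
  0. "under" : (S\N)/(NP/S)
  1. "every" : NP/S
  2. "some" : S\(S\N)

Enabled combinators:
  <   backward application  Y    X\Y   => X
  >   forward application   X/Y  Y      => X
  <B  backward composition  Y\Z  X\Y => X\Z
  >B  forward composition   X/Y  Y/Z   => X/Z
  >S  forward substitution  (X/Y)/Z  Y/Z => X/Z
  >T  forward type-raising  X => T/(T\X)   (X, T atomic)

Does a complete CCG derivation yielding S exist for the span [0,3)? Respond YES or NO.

[0,3] S   <
  [0,2] S\N   >
    [0,1] "under" : (S\N)/(NP/S)
    [1,2] "every" : NP/S
  [2,3] "some" : S\(S\N)

YES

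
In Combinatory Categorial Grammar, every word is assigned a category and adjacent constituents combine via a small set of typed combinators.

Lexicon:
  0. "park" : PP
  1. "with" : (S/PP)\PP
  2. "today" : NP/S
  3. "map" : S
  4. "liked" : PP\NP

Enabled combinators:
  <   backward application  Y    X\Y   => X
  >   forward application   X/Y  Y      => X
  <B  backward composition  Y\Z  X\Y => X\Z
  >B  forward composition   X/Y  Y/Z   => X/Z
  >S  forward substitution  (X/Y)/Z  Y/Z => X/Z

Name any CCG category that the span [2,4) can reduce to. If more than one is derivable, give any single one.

[0,5] S   >
  [0,2] S/PP   <
    [0,1] "park" : PP
    [1,2] "with" : (S/PP)\PP
  [2,5] PP   <
    [2,4] NP   >
      [2,3] "today" : NP/S
      [3,4] "map" : S
    [4,5] "liked" : PP\NP

NP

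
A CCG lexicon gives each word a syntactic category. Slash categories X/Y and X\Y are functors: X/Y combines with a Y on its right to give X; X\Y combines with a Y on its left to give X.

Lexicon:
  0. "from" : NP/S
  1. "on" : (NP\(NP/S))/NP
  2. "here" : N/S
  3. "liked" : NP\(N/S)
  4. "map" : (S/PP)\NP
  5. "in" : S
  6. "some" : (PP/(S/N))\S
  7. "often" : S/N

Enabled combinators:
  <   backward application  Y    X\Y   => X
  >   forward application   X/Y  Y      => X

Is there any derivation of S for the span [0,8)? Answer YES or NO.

[0,8] S   >
  [0,5] S/PP   <
    [0,4] NP   <
      [0,1] "from" : NP/S
      [1,4] NP\(NP/S)   >
        [1,2] "on" : (NP\(NP/S))/NP
        [2,4] NP   <
          [2,3] "here" : N/S
          [3,4] "liked" : NP\(N/S)
    [4,5] "map" : (S/PP)\NP
  [5,8] PP   >
    [5,7] PP/(S/N)   <
      [5,6] "in" : S
      [6,7] "some" : (PP/(S/N))\S
    [7,8] "often" : S/N

YES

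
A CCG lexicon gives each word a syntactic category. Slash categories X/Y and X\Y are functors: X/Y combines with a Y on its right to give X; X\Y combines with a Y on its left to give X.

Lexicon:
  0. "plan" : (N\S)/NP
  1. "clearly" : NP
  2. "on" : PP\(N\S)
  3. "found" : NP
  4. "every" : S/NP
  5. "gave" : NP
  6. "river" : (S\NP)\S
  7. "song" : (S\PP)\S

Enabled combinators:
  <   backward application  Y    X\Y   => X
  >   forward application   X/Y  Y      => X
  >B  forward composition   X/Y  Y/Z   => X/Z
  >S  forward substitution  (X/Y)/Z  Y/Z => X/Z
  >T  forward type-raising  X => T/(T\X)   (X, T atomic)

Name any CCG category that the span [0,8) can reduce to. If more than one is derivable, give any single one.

S

[0,8] S   <
  [0,3] PP   <
    [0,2] N\S   >
      [0,1] "plan" : (N\S)/NP
      [1,2] "clearly" : NP
    [2,3] "on" : PP\(N\S)
  [3,8] S\PP   <
    [3,7] S   >
      [3,4] S/(S\NP)   >T
        [3,4] "found" : NP
      [4,7] S\NP   <
        [4,6] S   >
          [4,5] "every" : S/NP
          [5,6] "gave" : NP
        [6,7] "river" : (S\NP)\S
    [7,8] "song" : (S\PP)\S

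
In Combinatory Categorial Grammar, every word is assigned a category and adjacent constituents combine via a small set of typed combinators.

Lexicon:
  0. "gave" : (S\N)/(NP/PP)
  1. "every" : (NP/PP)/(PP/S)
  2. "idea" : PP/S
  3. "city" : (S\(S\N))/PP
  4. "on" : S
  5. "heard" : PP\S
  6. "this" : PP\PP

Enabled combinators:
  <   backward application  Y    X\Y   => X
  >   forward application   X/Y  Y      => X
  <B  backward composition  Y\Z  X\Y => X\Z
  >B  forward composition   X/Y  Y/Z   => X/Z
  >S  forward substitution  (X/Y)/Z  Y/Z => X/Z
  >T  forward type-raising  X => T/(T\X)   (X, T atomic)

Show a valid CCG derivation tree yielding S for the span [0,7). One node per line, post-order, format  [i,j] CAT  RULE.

[0,1] (S\N)/(NP/PP)  lex  "gave"
[1,2] (NP/PP)/(PP/S)  lex  "every"
[2,3] PP/S  lex  "idea"
[1,3] NP/PP  >  k=2
[0,3] S\N  >  k=1
[3,4] (S\(S\N))/PP  lex  "city"
[4,5] S  lex  "on"
[4,5] PP/(PP\S)  >T
[5,6] PP\S  lex  "heard"
[6,7] PP\PP  lex  "this"
[5,7] PP\S  <B  k=6
[4,7] PP  >  k=5
[3,7] S\(S\N)  >  k=4
[0,7] S  <  k=3

[0,7] S   <
  [0,3] S\N   >
    [0,1] "gave" : (S\N)/(NP/PP)
    [1,3] NP/PP   >
      [1,2] "every" : (NP/PP)/(PP/S)
      [2,3] "idea" : PP/S
  [3,7] S\(S\N)   >
    [3,4] "city" : (S\(S\N))/PP
    [4,7] PP   >
      [4,5] PP/(PP\S)   >T
        [4,5] "on" : S
      [5,7] PP\S   <B
        [5,6] "heard" : PP\S
        [6,7] "this" : PP\PP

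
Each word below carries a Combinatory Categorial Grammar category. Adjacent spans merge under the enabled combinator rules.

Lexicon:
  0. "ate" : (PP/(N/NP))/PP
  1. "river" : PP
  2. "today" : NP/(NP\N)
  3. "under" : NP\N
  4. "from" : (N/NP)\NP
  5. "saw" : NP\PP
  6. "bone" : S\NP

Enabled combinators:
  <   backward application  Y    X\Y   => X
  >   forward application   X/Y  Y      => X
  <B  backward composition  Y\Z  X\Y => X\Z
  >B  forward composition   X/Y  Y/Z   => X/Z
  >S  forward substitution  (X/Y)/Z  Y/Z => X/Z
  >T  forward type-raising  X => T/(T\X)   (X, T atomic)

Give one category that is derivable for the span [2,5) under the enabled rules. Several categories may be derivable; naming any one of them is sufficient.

[0,7] S   <
  [0,5] PP   >
    [0,2] PP/(N/NP)   >
      [0,1] "ate" : (PP/(N/NP))/PP
      [1,2] "river" : PP
    [2,5] N/NP   <
      [2,4] NP   >
        [2,3] "today" : NP/(NP\N)
        [3,4] "under" : NP\N
      [4,5] "from" : (N/NP)\NP
  [5,7] S\PP   <B
    [5,6] "saw" : NP\PP
    [6,7] "bone" : S\NP

N/NP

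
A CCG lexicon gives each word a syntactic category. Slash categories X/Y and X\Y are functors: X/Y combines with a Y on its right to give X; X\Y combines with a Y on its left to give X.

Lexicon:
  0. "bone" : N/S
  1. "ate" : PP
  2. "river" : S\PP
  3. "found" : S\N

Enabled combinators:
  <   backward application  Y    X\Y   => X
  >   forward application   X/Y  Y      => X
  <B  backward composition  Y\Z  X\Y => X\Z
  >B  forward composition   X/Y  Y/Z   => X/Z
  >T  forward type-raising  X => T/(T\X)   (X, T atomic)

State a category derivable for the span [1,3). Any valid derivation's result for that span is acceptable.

[0,4] S   <
  [0,3] N   >
    [0,1] "bone" : N/S
    [1,3] S   >
      [1,2] S/(S\PP)   >T
        [1,2] "ate" : PP
      [2,3] "river" : S\PP
  [3,4] "found" : S\N

S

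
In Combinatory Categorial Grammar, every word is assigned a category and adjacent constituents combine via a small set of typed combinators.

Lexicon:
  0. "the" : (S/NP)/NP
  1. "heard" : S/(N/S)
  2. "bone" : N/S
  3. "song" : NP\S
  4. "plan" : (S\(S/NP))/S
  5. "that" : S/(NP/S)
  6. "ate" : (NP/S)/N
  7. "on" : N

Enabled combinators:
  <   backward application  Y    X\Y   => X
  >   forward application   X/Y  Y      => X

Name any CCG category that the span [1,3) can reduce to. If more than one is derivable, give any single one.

S

[0,8] S   <
  [0,4] S/NP   >
    [0,1] "the" : (S/NP)/NP
    [1,4] NP   <
      [1,3] S   >
        [1,2] "heard" : S/(N/S)
        [2,3] "bone" : N/S
      [3,4] "song" : NP\S
  [4,8] S\(S/NP)   >
    [4,5] "plan" : (S\(S/NP))/S
    [5,8] S   >
      [5,6] "that" : S/(NP/S)
      [6,8] NP/S   >
        [6,7] "ate" : (NP/S)/N
        [7,8] "on" : N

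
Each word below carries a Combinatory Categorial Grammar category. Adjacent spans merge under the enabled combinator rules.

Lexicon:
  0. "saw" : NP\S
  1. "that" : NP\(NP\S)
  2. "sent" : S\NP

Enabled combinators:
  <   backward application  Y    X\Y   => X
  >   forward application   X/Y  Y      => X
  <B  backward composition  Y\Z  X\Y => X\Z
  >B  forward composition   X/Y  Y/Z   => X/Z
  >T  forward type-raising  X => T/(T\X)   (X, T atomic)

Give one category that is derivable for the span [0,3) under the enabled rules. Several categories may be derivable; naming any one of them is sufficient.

S

[0,3] S   <
  [0,2] NP   <
    [0,1] "saw" : NP\S
    [1,2] "that" : NP\(NP\S)
  [2,3] "sent" : S\NP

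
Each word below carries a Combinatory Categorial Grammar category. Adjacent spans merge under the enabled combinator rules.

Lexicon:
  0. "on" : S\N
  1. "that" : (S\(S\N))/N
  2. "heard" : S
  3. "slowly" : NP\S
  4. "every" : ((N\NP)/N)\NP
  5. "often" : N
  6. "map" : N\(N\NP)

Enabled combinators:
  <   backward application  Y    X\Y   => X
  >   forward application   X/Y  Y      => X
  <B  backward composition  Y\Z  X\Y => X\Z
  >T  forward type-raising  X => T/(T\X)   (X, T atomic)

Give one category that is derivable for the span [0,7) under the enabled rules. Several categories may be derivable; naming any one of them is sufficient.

[0,7] S   <
  [0,1] "on" : S\N
  [1,7] S\(S\N)   >
    [1,2] "that" : (S\(S\N))/N
    [2,7] N   <
      [2,6] N\NP   >
        [2,5] (N\NP)/N   <
          [2,4] NP   <
            [2,3] "heard" : S
            [3,4] "slowly" : NP\S
          [4,5] "every" : ((N\NP)/N)\NP
        [5,6] "often" : N
      [6,7] "map" : N\(N\NP)

S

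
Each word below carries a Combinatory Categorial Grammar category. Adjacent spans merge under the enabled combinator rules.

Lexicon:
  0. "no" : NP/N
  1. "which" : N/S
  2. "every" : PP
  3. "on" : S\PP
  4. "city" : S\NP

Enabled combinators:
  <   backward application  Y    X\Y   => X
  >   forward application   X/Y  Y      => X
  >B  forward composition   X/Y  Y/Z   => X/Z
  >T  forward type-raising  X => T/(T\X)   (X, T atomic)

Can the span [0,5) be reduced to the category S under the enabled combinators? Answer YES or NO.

YES

[0,5] S   <
  [0,4] NP   >
    [0,2] NP/S   >B
      [0,1] "no" : NP/N
      [1,2] "which" : N/S
    [2,4] S   >
      [2,3] S/(S\PP)   >T
        [2,3] "every" : PP
      [3,4] "on" : S\PP
  [4,5] "city" : S\NP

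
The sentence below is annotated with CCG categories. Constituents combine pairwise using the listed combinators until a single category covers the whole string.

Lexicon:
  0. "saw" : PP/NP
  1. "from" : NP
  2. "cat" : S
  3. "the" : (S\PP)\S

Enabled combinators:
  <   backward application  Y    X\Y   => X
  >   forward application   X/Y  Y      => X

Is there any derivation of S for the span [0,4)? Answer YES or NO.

[0,4] S   <
  [0,2] PP   >
    [0,1] "saw" : PP/NP
    [1,2] "from" : NP
  [2,4] S\PP   <
    [2,3] "cat" : S
    [3,4] "the" : (S\PP)\S

YES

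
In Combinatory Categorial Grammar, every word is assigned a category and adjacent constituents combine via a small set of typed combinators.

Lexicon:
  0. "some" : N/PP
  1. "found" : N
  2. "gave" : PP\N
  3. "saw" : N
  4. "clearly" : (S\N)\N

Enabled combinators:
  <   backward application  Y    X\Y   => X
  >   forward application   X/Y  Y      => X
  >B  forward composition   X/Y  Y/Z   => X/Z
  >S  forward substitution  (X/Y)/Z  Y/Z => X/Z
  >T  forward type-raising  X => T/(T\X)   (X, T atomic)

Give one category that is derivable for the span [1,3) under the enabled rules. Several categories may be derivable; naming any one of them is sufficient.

PP

[0,5] S   <
  [0,3] N   >
    [0,1] "some" : N/PP
    [1,3] PP   <
      [1,2] "found" : N
      [2,3] "gave" : PP\N
  [3,5] S\N   <
    [3,4] "saw" : N
    [4,5] "clearly" : (S\N)\N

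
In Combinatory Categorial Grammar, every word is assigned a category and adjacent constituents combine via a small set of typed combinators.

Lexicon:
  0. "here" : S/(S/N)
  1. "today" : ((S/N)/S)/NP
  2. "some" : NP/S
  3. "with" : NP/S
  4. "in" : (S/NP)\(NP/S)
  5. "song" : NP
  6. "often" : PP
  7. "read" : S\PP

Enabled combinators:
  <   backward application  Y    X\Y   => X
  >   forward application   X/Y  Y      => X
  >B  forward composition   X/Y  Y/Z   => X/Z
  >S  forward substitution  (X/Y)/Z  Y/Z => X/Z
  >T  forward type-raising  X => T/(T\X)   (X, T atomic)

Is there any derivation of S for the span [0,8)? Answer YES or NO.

[0,8] S   >
  [0,1] "here" : S/(S/N)
  [1,8] S/N   >
    [1,6] (S/N)/S   >
      [1,2] "today" : ((S/N)/S)/NP
      [2,6] NP   >
        [2,3] "some" : NP/S
        [3,6] S   >
          [3,5] S/NP   <
            [3,4] "with" : NP/S
            [4,5] "in" : (S/NP)\(NP/S)
          [5,6] "song" : NP
    [6,8] S   >
      [6,7] S/(S\PP)   >T
        [6,7] "often" : PP
      [7,8] "read" : S\PP

YES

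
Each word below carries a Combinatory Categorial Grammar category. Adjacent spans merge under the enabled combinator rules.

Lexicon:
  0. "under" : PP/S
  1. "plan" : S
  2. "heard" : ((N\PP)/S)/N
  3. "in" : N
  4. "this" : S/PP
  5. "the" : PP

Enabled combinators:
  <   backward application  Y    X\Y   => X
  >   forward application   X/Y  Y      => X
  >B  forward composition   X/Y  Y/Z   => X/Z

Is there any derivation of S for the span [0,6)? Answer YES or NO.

PP/S S ((N\PP)/S)/N N S/PP PP
CKY chart[0,6] = {N}; S ∉ chart

NO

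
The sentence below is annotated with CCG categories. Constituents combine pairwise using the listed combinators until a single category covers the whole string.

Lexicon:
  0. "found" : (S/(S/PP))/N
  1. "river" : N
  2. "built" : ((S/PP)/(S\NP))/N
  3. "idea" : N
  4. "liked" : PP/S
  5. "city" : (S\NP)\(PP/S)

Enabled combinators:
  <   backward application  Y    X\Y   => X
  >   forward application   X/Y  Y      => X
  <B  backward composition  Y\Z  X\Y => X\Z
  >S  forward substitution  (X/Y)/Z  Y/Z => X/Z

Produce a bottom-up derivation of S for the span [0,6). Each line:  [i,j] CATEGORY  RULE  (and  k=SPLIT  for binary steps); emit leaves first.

[0,1] (S/(S/PP))/N  lex  "found"
[1,2] N  lex  "river"
[0,2] S/(S/PP)  >  k=1
[2,3] ((S/PP)/(S\NP))/N  lex  "built"
[3,4] N  lex  "idea"
[2,4] (S/PP)/(S\NP)  >  k=3
[4,5] PP/S  lex  "liked"
[5,6] (S\NP)\(PP/S)  lex  "city"
[4,6] S\NP  <  k=5
[2,6] S/PP  >  k=4
[0,6] S  >  k=2

[0,6] S   >
  [0,2] S/(S/PP)   >
    [0,1] "found" : (S/(S/PP))/N
    [1,2] "river" : N
  [2,6] S/PP   >
    [2,4] (S/PP)/(S\NP)   >
      [2,3] "built" : ((S/PP)/(S\NP))/N
      [3,4] "idea" : N
    [4,6] S\NP   <
      [4,5] "liked" : PP/S
      [5,6] "city" : (S\NP)\(PP/S)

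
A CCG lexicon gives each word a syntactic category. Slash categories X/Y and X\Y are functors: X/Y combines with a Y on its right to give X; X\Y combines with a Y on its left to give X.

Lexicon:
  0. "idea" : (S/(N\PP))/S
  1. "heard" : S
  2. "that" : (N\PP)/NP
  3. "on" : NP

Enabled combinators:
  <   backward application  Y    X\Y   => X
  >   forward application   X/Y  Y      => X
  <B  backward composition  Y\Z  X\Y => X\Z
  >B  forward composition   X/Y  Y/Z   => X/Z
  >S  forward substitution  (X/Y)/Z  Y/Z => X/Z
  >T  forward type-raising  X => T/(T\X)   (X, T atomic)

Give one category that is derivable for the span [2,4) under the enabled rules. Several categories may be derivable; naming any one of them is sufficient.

N\PP

[0,4] S   >
  [0,2] S/(N\PP)   >
    [0,1] "idea" : (S/(N\PP))/S
    [1,2] "heard" : S
  [2,4] N\PP   >
    [2,3] "that" : (N\PP)/NP
    [3,4] "on" : NP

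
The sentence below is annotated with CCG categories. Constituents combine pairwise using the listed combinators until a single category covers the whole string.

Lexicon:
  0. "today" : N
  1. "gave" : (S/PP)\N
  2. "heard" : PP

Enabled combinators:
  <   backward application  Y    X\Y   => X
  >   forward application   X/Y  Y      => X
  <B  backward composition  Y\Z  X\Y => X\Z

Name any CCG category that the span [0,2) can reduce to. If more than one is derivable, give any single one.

S/PP

[0,3] S   >
  [0,2] S/PP   <
    [0,1] "today" : N
    [1,2] "gave" : (S/PP)\N
  [2,3] "heard" : PP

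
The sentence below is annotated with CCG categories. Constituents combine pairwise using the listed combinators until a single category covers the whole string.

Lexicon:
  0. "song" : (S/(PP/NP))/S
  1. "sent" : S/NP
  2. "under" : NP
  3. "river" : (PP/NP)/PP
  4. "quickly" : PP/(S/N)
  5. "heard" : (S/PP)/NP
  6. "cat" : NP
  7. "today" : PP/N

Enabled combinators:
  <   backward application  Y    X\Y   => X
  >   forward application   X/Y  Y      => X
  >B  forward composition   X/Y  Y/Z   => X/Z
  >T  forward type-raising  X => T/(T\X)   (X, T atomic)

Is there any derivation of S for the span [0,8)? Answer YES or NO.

[0,8] S   >
  [0,3] S/(PP/NP)   >
    [0,1] "song" : (S/(PP/NP))/S
    [1,3] S   >
      [1,2] "sent" : S/NP
      [2,3] "under" : NP
  [3,8] PP/NP   >
    [3,4] "river" : (PP/NP)/PP
    [4,8] PP   >
      [4,5] "quickly" : PP/(S/N)
      [5,8] S/N   >B
        [5,7] S/PP   >
          [5,6] "heard" : (S/PP)/NP
          [6,7] "cat" : NP
        [7,8] "today" : PP/N

YES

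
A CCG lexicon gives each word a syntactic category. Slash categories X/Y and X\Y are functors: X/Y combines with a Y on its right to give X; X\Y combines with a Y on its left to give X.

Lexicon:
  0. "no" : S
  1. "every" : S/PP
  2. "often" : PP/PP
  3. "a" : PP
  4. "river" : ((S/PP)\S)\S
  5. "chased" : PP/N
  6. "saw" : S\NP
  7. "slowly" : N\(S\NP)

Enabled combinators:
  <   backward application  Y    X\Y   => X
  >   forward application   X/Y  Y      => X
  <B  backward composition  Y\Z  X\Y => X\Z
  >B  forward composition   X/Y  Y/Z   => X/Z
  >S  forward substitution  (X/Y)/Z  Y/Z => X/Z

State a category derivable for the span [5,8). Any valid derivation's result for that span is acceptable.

PP

[0,8] S   >
  [0,5] S/PP   <
    [0,1] "no" : S
    [1,5] (S/PP)\S   <
      [1,4] S   >
        [1,3] S/PP   >B
          [1,2] "every" : S/PP
          [2,3] "often" : PP/PP
        [3,4] "a" : PP
      [4,5] "river" : ((S/PP)\S)\S
  [5,8] PP   >
    [5,6] "chased" : PP/N
    [6,8] N   <
      [6,7] "saw" : S\NP
      [7,8] "slowly" : N\(S\NP)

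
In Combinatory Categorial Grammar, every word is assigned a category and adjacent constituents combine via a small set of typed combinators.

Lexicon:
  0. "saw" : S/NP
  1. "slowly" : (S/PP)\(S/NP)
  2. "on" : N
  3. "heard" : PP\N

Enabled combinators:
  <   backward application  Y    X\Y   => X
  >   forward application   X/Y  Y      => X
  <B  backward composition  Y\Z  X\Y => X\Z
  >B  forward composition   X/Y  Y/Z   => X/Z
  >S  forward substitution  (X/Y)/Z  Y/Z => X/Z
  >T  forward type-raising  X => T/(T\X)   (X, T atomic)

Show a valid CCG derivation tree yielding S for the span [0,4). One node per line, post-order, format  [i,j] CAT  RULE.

[0,1] S/NP  lex  "saw"
[1,2] (S/PP)\(S/NP)  lex  "slowly"
[0,2] S/PP  <  k=1
[2,3] N  lex  "on"
[2,3] PP/(PP\N)  >T
[3,4] PP\N  lex  "heard"
[2,4] PP  >  k=3
[0,4] S  >  k=2

[0,4] S   >
  [0,2] S/PP   <
    [0,1] "saw" : S/NP
    [1,2] "slowly" : (S/PP)\(S/NP)
  [2,4] PP   >
    [2,3] PP/(PP\N)   >T
      [2,3] "on" : N
    [3,4] "heard" : PP\N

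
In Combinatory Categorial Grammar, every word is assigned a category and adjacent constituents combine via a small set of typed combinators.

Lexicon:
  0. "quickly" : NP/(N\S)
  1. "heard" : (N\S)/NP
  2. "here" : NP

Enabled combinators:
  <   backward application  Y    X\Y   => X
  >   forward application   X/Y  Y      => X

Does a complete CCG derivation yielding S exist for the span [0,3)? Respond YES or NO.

NO

NP/(N\S) (N\S)/NP NP
CKY chart[0,3] = {NP}; S ∉ chart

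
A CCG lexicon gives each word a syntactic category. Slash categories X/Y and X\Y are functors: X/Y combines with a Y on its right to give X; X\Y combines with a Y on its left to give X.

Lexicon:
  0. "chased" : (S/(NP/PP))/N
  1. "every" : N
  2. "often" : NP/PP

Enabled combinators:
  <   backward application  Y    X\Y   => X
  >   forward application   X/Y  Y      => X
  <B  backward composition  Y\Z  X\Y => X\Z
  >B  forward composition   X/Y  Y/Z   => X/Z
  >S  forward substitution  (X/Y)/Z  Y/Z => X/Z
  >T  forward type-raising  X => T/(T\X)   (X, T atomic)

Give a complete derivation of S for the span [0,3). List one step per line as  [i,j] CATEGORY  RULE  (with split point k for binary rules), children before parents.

[0,3] S   >
  [0,2] S/(NP/PP)   >
    [0,1] "chased" : (S/(NP/PP))/N
    [1,2] "every" : N
  [2,3] "often" : NP/PP

[0,1] (S/(NP/PP))/N  lex  "chased"
[1,2] N  lex  "every"
[0,2] S/(NP/PP)  >  k=1
[2,3] NP/PP  lex  "often"
[0,3] S  >  k=2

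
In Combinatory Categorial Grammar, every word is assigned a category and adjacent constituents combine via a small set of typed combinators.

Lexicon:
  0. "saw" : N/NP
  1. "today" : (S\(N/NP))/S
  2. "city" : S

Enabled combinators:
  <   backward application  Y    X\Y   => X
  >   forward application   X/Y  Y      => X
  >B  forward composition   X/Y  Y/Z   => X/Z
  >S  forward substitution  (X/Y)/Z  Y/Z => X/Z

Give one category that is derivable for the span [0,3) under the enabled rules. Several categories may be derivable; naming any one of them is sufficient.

[0,3] S   <
  [0,1] "saw" : N/NP
  [1,3] S\(N/NP)   >
    [1,2] "today" : (S\(N/NP))/S
    [2,3] "city" : S

S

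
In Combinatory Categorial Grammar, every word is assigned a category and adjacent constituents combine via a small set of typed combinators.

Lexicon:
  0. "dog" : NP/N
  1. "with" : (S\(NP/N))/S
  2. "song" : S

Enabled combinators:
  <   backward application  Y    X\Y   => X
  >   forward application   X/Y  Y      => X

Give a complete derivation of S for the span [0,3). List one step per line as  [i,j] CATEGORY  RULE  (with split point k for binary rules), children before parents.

[0,1] NP/N  lex  "dog"
[1,2] (S\(NP/N))/S  lex  "with"
[2,3] S  lex  "song"
[1,3] S\(NP/N)  >  k=2
[0,3] S  <  k=1

[0,3] S   <
  [0,1] "dog" : NP/N
  [1,3] S\(NP/N)   >
    [1,2] "with" : (S\(NP/N))/S
    [2,3] "song" : S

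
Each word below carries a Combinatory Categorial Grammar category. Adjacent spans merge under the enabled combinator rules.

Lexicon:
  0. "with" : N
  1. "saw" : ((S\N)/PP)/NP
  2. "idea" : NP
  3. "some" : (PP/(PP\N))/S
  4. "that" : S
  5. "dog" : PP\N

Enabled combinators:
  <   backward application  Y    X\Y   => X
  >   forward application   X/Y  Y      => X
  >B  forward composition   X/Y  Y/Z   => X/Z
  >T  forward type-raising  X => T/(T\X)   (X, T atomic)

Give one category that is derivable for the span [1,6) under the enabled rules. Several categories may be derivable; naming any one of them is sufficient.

[0,6] S   <
  [0,1] "with" : N
  [1,6] S\N   >
    [1,3] (S\N)/PP   >
      [1,2] "saw" : ((S\N)/PP)/NP
      [2,3] "idea" : NP
    [3,6] PP   >
      [3,5] PP/(PP\N)   >
        [3,4] "some" : (PP/(PP\N))/S
        [4,5] "that" : S
      [5,6] "dog" : PP\N

S\N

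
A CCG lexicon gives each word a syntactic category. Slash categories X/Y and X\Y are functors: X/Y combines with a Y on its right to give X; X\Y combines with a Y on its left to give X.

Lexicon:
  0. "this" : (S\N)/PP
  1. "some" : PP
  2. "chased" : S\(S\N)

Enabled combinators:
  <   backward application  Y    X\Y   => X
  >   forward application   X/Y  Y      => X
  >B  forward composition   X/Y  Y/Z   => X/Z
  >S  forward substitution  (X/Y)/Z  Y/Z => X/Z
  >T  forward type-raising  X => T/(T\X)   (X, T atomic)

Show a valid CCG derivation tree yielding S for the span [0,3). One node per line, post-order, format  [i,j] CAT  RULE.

[0,1] (S\N)/PP  lex  "this"
[1,2] PP  lex  "some"
[0,2] S\N  >  k=1
[2,3] S\(S\N)  lex  "chased"
[0,3] S  <  k=2

[0,3] S   <
  [0,2] S\N   >
    [0,1] "this" : (S\N)/PP
    [1,2] "some" : PP
  [2,3] "chased" : S\(S\N)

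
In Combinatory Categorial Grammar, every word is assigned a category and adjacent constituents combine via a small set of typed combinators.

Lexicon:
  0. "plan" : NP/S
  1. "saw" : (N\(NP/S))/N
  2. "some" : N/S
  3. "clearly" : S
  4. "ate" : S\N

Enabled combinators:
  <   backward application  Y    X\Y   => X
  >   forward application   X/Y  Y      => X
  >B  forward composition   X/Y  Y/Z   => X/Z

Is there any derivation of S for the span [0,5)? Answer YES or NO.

[0,5] S   <
  [0,4] N   <
    [0,1] "plan" : NP/S
    [1,4] N\(NP/S)   >
      [1,2] "saw" : (N\(NP/S))/N
      [2,4] N   >
        [2,3] "some" : N/S
        [3,4] "clearly" : S
  [4,5] "ate" : S\N

YES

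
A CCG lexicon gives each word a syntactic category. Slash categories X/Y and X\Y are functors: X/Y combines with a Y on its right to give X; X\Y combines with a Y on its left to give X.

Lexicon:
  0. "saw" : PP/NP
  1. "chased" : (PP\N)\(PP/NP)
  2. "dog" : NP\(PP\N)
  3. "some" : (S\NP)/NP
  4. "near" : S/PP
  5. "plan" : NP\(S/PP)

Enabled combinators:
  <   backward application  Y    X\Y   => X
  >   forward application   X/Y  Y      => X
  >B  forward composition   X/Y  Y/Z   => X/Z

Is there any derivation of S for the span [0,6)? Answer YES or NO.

[0,6] S   <
  [0,3] NP   <
    [0,2] PP\N   <
      [0,1] "saw" : PP/NP
      [1,2] "chased" : (PP\N)\(PP/NP)
    [2,3] "dog" : NP\(PP\N)
  [3,6] S\NP   >
    [3,4] "some" : (S\NP)/NP
    [4,6] NP   <
      [4,5] "near" : S/PP
      [5,6] "plan" : NP\(S/PP)

YES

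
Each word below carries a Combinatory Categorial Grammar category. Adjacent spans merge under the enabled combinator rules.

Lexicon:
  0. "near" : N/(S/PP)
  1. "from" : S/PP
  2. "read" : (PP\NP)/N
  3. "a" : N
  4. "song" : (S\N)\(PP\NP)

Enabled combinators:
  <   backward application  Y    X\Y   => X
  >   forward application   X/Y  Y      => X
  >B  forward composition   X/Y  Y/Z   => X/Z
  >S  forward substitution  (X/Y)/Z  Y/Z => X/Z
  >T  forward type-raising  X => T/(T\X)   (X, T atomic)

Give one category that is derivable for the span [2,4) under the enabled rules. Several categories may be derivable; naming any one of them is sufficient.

[0,5] S   <
  [0,2] N   >
    [0,1] "near" : N/(S/PP)
    [1,2] "from" : S/PP
  [2,5] S\N   <
    [2,4] PP\NP   >
      [2,3] "read" : (PP\NP)/N
      [3,4] "a" : N
    [4,5] "song" : (S\N)\(PP\NP)

PP\NP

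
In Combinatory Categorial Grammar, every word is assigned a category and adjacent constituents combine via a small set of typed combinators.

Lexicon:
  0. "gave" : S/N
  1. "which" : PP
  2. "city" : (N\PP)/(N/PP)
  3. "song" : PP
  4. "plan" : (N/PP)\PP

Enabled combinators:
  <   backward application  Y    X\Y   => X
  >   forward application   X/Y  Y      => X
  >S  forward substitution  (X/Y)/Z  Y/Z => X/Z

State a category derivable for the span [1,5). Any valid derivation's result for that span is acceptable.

N

[0,5] S   >
  [0,1] "gave" : S/N
  [1,5] N   <
    [1,2] "which" : PP
    [2,5] N\PP   >
      [2,3] "city" : (N\PP)/(N/PP)
      [3,5] N/PP   <
        [3,4] "song" : PP
        [4,5] "plan" : (N/PP)\PP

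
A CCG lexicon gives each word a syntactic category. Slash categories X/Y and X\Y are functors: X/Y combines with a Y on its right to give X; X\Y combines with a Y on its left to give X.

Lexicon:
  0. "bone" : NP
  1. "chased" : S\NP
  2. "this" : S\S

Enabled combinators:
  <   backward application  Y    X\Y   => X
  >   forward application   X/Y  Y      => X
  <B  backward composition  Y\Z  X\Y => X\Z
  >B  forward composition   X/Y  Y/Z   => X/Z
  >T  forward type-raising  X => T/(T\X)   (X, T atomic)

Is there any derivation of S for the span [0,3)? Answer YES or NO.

YES

[0,3] S   >
  [0,1] S/(S\NP)   >T
    [0,1] "bone" : NP
  [1,3] S\NP   <B
    [1,2] "chased" : S\NP
    [2,3] "this" : S\S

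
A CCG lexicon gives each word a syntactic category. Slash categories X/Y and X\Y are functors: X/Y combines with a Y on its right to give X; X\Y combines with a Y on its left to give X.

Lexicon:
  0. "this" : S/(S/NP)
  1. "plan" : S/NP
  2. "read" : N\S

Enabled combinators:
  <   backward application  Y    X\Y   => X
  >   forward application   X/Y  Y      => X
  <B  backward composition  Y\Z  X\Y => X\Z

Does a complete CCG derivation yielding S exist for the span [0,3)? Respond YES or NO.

S/(S/NP) S/NP N\S
CKY chart[0,3] = {N}; S ∉ chart

NO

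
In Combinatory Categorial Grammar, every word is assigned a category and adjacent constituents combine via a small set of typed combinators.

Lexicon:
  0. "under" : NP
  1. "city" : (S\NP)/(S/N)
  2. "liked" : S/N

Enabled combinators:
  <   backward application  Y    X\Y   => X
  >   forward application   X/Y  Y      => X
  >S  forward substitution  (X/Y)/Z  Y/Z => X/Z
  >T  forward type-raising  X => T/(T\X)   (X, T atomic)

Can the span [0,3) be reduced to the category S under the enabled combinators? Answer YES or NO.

YES

[0,3] S   <
  [0,1] "under" : NP
  [1,3] S\NP   >
    [1,2] "city" : (S\NP)/(S/N)
    [2,3] "liked" : S/N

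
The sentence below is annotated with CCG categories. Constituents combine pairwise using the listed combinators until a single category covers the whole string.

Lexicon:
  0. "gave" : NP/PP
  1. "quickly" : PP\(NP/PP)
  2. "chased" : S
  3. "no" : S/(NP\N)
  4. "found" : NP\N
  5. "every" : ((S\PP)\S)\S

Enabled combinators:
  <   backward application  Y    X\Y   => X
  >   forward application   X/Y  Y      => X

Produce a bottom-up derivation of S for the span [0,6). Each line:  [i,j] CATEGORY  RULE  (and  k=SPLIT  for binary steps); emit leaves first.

[0,6] S   <
  [0,2] PP   <
    [0,1] "gave" : NP/PP
    [1,2] "quickly" : PP\(NP/PP)
  [2,6] S\PP   <
    [2,3] "chased" : S
    [3,6] (S\PP)\S   <
      [3,5] S   >
        [3,4] "no" : S/(NP\N)
        [4,5] "found" : NP\N
      [5,6] "every" : ((S\PP)\S)\S

[0,1] NP/PP  lex  "gave"
[1,2] PP\(NP/PP)  lex  "quickly"
[0,2] PP  <  k=1
[2,3] S  lex  "chased"
[3,4] S/(NP\N)  lex  "no"
[4,5] NP\N  lex  "found"
[3,5] S  >  k=4
[5,6] ((S\PP)\S)\S  lex  "every"
[3,6] (S\PP)\S  <  k=5
[2,6] S\PP  <  k=3
[0,6] S  <  k=2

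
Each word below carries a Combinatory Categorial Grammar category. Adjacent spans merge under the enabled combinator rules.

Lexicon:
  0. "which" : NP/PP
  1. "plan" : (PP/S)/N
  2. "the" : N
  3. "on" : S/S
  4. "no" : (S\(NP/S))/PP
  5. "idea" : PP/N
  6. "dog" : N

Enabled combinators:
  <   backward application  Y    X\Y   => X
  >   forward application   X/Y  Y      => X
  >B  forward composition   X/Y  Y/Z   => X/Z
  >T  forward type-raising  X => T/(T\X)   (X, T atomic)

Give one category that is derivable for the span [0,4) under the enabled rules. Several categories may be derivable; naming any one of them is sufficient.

[0,7] S   <
  [0,4] NP/S   >B
    [0,1] "which" : NP/PP
    [1,4] PP/S   >B
      [1,3] PP/S   >
        [1,2] "plan" : (PP/S)/N
        [2,3] "the" : N
      [3,4] "on" : S/S
  [4,7] S\(NP/S)   >
    [4,5] "no" : (S\(NP/S))/PP
    [5,7] PP   >
      [5,6] "idea" : PP/N
      [6,7] "dog" : N

NP/S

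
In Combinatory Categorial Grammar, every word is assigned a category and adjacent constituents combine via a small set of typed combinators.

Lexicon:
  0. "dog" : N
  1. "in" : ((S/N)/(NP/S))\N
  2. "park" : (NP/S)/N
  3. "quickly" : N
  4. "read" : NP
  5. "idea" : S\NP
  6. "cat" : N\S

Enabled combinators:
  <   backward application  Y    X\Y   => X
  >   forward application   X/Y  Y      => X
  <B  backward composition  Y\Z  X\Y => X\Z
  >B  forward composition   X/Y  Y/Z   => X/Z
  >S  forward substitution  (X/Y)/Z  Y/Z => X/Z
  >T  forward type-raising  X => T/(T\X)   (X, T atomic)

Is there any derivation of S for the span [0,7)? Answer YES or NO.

YES

[0,7] S   >
  [0,4] S/N   >
    [0,2] (S/N)/(NP/S)   <
      [0,1] "dog" : N
      [1,2] "in" : ((S/N)/(NP/S))\N
    [2,4] NP/S   >
      [2,3] "park" : (NP/S)/N
      [3,4] "quickly" : N
  [4,7] N   <
    [4,5] "read" : NP
    [5,7] N\NP   <B
      [5,6] "idea" : S\NP
      [6,7] "cat" : N\S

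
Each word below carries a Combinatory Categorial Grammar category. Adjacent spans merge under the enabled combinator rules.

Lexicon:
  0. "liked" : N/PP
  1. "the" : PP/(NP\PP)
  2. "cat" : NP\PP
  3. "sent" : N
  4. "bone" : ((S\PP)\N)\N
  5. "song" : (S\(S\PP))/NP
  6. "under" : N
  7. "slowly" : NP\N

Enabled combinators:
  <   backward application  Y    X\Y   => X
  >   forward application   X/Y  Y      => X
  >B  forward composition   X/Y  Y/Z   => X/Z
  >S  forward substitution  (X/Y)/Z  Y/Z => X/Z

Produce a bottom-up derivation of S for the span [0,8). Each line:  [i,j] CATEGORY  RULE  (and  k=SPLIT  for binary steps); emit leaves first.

[0,1] N/PP  lex  "liked"
[1,2] PP/(NP\PP)  lex  "the"
[2,3] NP\PP  lex  "cat"
[1,3] PP  >  k=2
[0,3] N  >  k=1
[3,4] N  lex  "sent"
[4,5] ((S\PP)\N)\N  lex  "bone"
[3,5] (S\PP)\N  <  k=4
[0,5] S\PP  <  k=3
[5,6] (S\(S\PP))/NP  lex  "song"
[6,7] N  lex  "under"
[7,8] NP\N  lex  "slowly"
[6,8] NP  <  k=7
[5,8] S\(S\PP)  >  k=6
[0,8] S  <  k=5

[0,8] S   <
  [0,5] S\PP   <
    [0,3] N   >
      [0,1] "liked" : N/PP
      [1,3] PP   >
        [1,2] "the" : PP/(NP\PP)
        [2,3] "cat" : NP\PP
    [3,5] (S\PP)\N   <
      [3,4] "sent" : N
      [4,5] "bone" : ((S\PP)\N)\N
  [5,8] S\(S\PP)   >
    [5,6] "song" : (S\(S\PP))/NP
    [6,8] NP   <
      [6,7] "under" : N
      [7,8] "slowly" : NP\N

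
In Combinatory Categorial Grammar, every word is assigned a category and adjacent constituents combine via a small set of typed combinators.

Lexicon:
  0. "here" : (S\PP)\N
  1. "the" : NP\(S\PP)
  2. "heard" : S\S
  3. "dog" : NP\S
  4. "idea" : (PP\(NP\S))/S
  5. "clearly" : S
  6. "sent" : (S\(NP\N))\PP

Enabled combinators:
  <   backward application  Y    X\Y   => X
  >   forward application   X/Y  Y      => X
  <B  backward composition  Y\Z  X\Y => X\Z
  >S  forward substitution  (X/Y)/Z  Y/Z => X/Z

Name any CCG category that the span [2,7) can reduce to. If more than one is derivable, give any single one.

[0,7] S   <
  [0,2] NP\N   <B
    [0,1] "here" : (S\PP)\N
    [1,2] "the" : NP\(S\PP)
  [2,7] S\(NP\N)   <
    [2,6] PP   <
      [2,4] NP\S   <B
        [2,3] "heard" : S\S
        [3,4] "dog" : NP\S
      [4,6] PP\(NP\S)   >
        [4,5] "idea" : (PP\(NP\S))/S
        [5,6] "clearly" : S
    [6,7] "sent" : (S\(NP\N))\PP

S\(NP\N)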